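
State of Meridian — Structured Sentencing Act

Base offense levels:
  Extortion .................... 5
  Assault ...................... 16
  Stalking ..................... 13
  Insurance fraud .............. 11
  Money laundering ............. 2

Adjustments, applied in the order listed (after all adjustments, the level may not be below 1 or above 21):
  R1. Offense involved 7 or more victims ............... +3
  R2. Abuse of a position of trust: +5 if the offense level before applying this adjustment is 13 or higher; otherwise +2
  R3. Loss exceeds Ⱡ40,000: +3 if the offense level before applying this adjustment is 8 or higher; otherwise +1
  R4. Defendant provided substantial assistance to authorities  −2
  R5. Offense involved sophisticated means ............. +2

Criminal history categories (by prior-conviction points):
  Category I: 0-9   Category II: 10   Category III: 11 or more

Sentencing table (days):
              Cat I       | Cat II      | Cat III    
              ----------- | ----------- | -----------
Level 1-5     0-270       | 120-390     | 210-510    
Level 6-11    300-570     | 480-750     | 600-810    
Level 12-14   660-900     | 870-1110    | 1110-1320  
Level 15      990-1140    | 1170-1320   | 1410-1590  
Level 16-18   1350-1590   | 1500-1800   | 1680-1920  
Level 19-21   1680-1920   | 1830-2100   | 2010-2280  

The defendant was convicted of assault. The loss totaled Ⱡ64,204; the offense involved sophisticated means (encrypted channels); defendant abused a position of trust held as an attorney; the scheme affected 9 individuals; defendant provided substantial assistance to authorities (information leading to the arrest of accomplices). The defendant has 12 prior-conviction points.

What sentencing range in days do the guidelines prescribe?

2010-2280 days

Base offense level for assault: 16.
R1 applies: 16 + 3 = 19.
R2 applies (level before this adjustment is 19 ≥ 13, so +5): 19 + 5 = 24.
R3 applies (level before this adjustment is 24 ≥ 8, so +3): 24 + 3 = 27.
R4 applies: 27 − 2 = 25.
R5 applies: 25 + 2 = 27.
Level 27 exceeds the maximum of 21; capped at 21.
Final offense level: 21.
Criminal history: 12 prior points → Category III (11+).
Level 21 falls in the 19-21 band.
Grid: Level 19-21 × Category III = 2010-2280 days.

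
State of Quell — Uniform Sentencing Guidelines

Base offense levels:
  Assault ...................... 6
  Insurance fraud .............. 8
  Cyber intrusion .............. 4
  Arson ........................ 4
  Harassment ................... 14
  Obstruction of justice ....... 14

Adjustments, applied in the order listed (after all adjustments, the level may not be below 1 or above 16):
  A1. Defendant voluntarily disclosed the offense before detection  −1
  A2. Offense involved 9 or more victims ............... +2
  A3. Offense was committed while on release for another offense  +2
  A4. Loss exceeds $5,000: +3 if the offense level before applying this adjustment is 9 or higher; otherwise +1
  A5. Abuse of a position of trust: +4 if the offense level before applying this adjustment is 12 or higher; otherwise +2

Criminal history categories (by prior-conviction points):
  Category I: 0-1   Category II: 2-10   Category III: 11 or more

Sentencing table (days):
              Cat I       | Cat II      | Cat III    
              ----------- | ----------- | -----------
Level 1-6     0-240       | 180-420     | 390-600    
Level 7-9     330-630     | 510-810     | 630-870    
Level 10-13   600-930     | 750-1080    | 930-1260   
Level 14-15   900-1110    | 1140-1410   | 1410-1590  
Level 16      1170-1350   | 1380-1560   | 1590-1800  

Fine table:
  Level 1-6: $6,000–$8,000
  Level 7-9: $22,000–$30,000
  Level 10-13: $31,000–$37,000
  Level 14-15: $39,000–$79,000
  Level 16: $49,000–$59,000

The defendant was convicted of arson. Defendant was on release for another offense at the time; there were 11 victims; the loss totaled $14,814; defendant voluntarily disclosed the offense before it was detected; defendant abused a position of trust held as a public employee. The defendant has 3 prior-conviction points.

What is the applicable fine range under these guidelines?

Base offense level for arson: 4.
A1 applies: 4 − 1 = 3.
A2 applies: 3 + 2 = 5.
A3 applies: 5 + 2 = 7.
A4 applies (level before this adjustment is 7 < 9, so +1): 7 + 1 = 8.
A5 applies (level before this adjustment is 8 < 12, so +2): 8 + 2 = 10.
Final offense level: 10.
Level 10 falls in the 10-13 band.
Fine table: Level 10-13 → $31,000–$37,000.

$31,000–$37,000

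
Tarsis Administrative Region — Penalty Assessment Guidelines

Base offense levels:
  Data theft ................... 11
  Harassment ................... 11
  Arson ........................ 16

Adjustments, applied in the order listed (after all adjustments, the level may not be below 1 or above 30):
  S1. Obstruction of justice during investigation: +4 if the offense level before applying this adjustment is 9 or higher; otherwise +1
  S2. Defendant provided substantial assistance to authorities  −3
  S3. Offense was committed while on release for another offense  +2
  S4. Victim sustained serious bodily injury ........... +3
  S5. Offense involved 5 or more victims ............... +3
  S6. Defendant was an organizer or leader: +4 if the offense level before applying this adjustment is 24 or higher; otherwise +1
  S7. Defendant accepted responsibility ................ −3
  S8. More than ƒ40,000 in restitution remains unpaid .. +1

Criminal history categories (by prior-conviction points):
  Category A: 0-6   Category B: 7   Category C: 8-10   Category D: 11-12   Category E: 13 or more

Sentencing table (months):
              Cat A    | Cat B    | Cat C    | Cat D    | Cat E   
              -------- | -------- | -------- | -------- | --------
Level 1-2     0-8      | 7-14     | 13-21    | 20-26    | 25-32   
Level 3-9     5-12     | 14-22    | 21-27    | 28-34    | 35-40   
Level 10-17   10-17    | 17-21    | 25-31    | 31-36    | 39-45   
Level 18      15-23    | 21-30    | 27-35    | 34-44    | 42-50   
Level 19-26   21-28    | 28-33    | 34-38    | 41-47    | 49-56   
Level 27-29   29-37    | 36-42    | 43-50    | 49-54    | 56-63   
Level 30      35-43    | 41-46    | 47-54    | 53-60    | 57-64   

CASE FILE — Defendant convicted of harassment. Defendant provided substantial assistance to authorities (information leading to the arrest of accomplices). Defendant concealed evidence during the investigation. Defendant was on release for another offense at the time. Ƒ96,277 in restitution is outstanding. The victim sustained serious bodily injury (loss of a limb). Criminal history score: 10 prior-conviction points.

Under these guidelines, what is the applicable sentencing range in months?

27-35 months

Base offense level for harassment: 11.
S1 applies (level before this adjustment is 11 ≥ 9, so +4): 11 + 4 = 15.
S2 applies: 15 − 3 = 12.
S3 applies: 12 + 2 = 14.
S4 applies: 14 + 3 = 17.
S8 applies: 17 + 1 = 18.
Final offense level: 18.
Criminal history: 10 prior points → Category C (8-10).
Level 18 falls in the 18 band.
Grid: Level 18 × Category C = 27-35 months.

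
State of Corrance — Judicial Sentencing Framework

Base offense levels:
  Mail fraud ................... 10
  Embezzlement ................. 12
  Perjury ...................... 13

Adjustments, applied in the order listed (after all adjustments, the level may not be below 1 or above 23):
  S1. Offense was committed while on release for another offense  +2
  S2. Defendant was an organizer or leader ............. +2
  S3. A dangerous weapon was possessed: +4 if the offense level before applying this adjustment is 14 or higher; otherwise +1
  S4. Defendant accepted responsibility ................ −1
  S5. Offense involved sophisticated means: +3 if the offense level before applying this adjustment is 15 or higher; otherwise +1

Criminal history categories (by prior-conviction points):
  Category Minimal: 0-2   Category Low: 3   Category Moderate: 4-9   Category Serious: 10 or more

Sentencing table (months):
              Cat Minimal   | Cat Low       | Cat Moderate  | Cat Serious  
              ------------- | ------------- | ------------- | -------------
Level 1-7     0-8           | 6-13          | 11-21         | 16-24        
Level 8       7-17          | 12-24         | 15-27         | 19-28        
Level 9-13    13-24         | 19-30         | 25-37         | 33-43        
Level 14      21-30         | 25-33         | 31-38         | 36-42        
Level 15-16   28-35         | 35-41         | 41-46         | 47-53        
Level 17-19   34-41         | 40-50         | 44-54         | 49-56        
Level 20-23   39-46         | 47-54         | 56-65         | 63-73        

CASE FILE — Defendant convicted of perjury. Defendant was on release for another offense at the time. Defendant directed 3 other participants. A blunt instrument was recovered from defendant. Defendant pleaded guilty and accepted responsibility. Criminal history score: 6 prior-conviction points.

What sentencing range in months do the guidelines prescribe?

56-65 months

Base offense level for perjury: 13.
S1 applies: 13 + 2 = 15.
S2 applies: 15 + 2 = 17.
S3 applies (level before this adjustment is 17 ≥ 14, so +4): 17 + 4 = 21.
S4 applies: 21 − 1 = 20.
Final offense level: 20.
Criminal history: 6 prior points → Category Moderate (4-9).
Level 20 falls in the 20-23 band.
Grid: Level 20-23 × Category Moderate = 56-65 months.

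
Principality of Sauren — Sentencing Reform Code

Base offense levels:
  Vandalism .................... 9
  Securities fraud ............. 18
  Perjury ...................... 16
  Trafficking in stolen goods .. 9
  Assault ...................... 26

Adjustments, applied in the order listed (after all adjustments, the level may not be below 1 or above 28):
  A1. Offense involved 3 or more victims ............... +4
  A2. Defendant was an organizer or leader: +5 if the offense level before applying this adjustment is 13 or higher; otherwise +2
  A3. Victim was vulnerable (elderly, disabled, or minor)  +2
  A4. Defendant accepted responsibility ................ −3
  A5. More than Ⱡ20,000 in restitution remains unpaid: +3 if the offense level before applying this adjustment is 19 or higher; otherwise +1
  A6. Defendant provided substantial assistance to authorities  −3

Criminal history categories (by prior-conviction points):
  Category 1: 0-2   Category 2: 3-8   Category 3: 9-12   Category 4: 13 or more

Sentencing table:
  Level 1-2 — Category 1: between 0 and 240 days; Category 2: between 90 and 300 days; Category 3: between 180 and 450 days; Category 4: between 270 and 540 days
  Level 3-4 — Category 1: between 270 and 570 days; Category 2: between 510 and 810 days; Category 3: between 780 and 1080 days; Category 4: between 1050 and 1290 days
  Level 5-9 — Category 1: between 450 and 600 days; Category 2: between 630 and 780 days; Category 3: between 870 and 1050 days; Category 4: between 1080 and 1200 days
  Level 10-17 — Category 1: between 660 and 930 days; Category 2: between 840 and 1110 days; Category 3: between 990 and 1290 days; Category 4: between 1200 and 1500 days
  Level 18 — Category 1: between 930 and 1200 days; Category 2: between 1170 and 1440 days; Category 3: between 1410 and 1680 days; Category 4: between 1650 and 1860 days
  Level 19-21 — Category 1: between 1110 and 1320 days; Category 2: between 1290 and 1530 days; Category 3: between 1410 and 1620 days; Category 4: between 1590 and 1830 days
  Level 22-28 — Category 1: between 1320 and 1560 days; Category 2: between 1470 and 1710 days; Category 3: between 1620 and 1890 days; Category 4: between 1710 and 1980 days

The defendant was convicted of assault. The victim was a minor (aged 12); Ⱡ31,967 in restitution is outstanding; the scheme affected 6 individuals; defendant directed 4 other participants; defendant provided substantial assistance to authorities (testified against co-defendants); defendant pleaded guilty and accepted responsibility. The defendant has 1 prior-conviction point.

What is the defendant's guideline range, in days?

Base offense level for assault: 26.
A1 applies: 26 + 4 = 30.
A2 applies (level before this adjustment is 30 ≥ 13, so +5): 30 + 5 = 35.
A3 applies: 35 + 2 = 37.
A4 applies: 37 − 3 = 34.
A5 applies (level before this adjustment is 34 ≥ 19, so +3): 34 + 3 = 37.
A6 applies: 37 − 3 = 34.
Level 34 exceeds the maximum of 28; capped at 28.
Final offense level: 28.
Criminal history: 1 prior point → Category 1 (0-2).
Level 28 falls in the 22-28 band.
Grid: Level 22-28 × Category 1 = 1320-1560 days.

1320-1560 days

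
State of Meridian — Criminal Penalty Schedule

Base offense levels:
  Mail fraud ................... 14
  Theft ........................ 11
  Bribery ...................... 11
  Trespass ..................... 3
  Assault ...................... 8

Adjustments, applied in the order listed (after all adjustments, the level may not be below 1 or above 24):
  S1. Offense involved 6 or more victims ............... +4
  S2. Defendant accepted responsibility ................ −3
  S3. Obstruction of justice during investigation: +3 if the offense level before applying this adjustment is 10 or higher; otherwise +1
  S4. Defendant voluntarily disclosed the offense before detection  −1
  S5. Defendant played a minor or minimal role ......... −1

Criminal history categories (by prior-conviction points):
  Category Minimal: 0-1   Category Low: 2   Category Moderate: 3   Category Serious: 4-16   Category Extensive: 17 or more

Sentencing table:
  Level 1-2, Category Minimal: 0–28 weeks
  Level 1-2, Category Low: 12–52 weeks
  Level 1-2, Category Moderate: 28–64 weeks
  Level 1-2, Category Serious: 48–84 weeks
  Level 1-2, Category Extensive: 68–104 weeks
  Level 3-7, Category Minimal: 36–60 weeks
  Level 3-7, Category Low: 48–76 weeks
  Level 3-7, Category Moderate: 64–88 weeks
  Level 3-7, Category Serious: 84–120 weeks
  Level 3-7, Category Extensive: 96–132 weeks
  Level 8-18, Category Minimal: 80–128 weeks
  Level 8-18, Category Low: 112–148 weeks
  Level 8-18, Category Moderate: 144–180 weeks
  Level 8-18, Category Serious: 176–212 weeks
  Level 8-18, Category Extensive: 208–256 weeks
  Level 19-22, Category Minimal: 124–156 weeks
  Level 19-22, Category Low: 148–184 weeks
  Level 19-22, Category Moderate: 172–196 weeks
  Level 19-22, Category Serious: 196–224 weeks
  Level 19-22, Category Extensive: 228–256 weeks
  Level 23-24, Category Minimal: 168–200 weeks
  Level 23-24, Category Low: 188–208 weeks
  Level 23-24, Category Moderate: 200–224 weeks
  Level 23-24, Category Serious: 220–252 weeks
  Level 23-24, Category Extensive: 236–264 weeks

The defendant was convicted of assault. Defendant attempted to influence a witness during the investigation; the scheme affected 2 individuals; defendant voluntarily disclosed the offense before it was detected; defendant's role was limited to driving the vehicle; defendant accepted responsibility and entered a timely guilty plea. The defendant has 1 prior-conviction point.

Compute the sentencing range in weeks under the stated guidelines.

36-60 weeks

Base offense level for assault: 8.
S1 does not apply.
S2 applies: 8 − 3 = 5.
S3 applies (level before this adjustment is 5 < 10, so +1): 5 + 1 = 6.
S4 applies: 6 − 1 = 5.
S5 applies: 5 − 1 = 4.
Final offense level: 4.
Criminal history: 1 prior point → Category Minimal (0-1).
Level 4 falls in the 3-7 band.
Grid: Level 3-7 × Category Minimal = 36-60 weeks.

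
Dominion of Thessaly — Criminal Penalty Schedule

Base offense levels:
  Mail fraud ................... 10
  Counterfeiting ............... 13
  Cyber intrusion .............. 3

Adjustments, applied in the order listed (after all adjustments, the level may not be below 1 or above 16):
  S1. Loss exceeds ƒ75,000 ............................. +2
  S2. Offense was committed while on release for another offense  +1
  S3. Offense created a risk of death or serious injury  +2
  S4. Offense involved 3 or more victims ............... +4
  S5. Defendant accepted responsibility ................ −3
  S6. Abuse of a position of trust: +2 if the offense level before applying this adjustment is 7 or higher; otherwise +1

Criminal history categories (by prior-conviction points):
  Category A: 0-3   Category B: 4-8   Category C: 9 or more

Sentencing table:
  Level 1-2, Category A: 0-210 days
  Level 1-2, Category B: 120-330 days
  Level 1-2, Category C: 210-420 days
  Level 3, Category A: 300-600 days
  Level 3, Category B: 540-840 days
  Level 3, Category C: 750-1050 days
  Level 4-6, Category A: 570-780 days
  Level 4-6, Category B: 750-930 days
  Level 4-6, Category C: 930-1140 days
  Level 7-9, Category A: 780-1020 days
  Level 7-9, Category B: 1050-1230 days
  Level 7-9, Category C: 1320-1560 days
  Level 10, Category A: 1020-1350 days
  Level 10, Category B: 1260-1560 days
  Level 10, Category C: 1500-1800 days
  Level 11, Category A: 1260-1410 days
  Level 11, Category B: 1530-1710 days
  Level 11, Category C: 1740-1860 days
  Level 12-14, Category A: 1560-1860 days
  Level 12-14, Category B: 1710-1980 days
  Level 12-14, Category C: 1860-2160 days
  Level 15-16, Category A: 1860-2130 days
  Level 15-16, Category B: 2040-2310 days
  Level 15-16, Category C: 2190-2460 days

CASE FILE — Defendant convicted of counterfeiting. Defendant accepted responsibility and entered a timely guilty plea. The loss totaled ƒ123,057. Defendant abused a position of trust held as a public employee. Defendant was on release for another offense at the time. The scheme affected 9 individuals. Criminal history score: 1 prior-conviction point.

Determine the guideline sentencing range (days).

1860-2130 days

Base offense level for counterfeiting: 13.
S1 applies: 13 + 2 = 15.
S2 applies: 15 + 1 = 16.
S3 does not apply.
S4 applies: 16 + 4 = 20.
S5 applies: 20 − 3 = 17.
S6 applies (level before this adjustment is 17 ≥ 7, so +2): 17 + 2 = 19.
Level 19 exceeds the maximum of 16; capped at 16.
Final offense level: 16.
Criminal history: 1 prior point → Category A (0-3).
Level 16 falls in the 15-16 band.
Grid: Level 15-16 × Category A = 1860-2130 days.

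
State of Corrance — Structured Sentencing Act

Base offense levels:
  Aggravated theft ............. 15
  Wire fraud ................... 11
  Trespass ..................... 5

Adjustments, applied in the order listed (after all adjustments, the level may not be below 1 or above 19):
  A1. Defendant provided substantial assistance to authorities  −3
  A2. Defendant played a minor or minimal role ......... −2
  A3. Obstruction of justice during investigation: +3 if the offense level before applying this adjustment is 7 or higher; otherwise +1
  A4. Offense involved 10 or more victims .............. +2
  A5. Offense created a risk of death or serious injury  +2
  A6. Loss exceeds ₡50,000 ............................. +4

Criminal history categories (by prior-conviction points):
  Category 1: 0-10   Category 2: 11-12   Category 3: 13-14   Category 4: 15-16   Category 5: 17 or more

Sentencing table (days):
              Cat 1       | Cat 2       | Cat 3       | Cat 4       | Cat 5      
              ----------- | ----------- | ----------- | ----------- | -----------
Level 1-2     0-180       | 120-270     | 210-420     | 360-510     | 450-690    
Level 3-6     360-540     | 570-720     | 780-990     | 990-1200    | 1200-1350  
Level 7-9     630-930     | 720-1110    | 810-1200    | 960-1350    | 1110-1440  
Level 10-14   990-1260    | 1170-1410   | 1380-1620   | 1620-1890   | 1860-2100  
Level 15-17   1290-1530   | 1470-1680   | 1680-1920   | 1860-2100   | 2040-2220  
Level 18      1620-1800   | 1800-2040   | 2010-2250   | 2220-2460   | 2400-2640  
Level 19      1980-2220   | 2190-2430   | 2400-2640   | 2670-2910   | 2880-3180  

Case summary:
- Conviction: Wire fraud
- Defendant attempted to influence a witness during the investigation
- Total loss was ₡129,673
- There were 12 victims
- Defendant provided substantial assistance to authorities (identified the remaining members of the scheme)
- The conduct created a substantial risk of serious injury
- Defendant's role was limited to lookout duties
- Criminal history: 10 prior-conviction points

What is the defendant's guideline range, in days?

Base offense level for wire fraud: 11.
A1 applies: 11 − 3 = 8.
A2 applies: 8 − 2 = 6.
A3 applies (level before this adjustment is 6 < 7, so +1): 6 + 1 = 7.
A4 applies: 7 + 2 = 9.
A5 applies: 9 + 2 = 11.
A6 applies: 11 + 4 = 15.
Final offense level: 15.
Criminal history: 10 prior points → Category 1 (0-10).
Level 15 falls in the 15-17 band.
Grid: Level 15-17 × Category 1 = 1290-1530 days.

1290-1530 days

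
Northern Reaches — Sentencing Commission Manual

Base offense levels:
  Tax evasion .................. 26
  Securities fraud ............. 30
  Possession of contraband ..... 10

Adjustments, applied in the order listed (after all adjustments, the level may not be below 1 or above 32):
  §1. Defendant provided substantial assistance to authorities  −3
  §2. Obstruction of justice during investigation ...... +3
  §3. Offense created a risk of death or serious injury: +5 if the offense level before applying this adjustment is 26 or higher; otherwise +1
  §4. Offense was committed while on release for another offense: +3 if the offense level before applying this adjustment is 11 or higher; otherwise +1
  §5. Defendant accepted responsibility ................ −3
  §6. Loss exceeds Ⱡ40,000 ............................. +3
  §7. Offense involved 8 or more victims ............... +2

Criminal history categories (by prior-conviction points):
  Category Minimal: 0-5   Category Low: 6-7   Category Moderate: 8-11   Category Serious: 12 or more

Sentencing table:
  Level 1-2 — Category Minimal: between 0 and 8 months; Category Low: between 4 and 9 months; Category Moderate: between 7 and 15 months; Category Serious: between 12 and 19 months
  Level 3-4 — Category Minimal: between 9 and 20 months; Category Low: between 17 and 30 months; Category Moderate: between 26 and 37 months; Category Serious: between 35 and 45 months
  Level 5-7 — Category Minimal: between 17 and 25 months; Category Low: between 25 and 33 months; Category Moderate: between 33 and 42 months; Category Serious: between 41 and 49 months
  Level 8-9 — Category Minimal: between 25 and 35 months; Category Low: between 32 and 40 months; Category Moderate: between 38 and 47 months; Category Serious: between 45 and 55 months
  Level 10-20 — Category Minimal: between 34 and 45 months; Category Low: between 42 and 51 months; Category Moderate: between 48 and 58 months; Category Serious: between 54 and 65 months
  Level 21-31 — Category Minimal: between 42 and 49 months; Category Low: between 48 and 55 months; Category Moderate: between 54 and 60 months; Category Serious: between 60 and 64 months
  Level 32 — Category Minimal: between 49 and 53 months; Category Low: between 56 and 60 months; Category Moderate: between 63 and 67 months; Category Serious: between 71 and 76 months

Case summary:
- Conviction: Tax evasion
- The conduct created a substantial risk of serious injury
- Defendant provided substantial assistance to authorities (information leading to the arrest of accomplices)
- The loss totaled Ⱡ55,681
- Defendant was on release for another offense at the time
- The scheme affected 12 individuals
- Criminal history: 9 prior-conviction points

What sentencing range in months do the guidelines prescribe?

63-67 months

Base offense level for tax evasion: 26.
§1 applies: 26 − 3 = 23.
§3 applies (level before this adjustment is 23 < 26, so +1): 23 + 1 = 24.
§4 applies (level before this adjustment is 24 ≥ 11, so +3): 24 + 3 = 27.
§5 does not apply.
§6 applies: 27 + 3 = 30.
§7 applies: 30 + 2 = 32.
Final offense level: 32.
Criminal history: 9 prior points → Category Moderate (8-11).
Level 32 falls in the 32 band.
Grid: Level 32 × Category Moderate = 63-67 months.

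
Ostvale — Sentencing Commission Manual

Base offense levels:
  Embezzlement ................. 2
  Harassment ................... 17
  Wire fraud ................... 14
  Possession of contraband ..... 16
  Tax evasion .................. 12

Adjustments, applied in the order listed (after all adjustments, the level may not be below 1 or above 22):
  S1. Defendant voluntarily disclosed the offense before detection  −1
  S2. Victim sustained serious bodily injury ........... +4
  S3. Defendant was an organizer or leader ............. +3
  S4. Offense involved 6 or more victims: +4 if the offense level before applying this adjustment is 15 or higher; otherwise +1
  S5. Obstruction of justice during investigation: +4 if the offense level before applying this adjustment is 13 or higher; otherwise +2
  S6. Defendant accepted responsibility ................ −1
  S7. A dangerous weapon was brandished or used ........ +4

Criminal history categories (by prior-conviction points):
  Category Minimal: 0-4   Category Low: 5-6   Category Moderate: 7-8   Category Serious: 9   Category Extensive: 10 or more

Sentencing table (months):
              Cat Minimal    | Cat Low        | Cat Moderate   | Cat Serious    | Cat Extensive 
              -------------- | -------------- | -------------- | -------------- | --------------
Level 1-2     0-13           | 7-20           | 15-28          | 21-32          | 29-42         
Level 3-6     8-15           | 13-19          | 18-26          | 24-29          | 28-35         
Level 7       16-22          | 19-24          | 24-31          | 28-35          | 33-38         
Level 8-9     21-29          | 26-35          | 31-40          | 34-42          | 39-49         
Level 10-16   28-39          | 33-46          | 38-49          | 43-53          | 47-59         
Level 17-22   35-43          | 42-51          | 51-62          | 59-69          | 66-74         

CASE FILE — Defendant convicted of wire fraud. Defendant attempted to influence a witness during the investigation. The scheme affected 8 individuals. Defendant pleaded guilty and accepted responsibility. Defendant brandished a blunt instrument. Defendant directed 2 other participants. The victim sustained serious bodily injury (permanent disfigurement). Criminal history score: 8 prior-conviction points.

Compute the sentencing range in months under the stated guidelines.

Base offense level for wire fraud: 14.
S2 applies: 14 + 4 = 18.
S3 applies: 18 + 3 = 21.
S4 applies (level before this adjustment is 21 ≥ 15, so +4): 21 + 4 = 25.
S5 applies (level before this adjustment is 25 ≥ 13, so +4): 25 + 4 = 29.
S6 applies: 29 − 1 = 28.
S7 applies: 28 + 4 = 32.
Level 32 exceeds the maximum of 22; capped at 22.
Final offense level: 22.
Criminal history: 8 prior points → Category Moderate (7-8).
Level 22 falls in the 17-22 band.
Grid: Level 17-22 × Category Moderate = 51-62 months.

51-62 months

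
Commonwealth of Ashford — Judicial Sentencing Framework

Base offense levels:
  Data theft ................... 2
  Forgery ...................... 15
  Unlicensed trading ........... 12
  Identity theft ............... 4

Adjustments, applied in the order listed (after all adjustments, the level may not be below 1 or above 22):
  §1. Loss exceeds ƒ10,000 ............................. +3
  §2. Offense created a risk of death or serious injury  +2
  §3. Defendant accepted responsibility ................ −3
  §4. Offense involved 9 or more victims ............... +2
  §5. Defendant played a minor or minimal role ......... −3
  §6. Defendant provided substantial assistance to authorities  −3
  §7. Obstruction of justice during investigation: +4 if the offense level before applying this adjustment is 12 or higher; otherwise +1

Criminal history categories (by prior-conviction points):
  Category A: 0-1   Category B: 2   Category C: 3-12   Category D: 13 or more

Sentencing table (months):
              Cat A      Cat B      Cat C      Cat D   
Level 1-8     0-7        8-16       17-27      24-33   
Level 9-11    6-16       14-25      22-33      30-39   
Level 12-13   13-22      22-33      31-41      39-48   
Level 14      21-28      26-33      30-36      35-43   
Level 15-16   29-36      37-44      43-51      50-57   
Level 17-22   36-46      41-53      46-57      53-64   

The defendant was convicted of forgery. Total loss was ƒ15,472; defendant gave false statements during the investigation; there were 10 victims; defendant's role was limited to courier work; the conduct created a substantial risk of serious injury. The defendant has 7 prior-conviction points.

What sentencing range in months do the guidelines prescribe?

Base offense level for forgery: 15.
§1 applies: 15 + 3 = 18.
§2 applies: 18 + 2 = 20.
§3 does not apply.
§4 applies: 20 + 2 = 22.
§5 applies: 22 − 3 = 19.
§6 does not apply.
§7 applies (level before this adjustment is 19 ≥ 12, so +4): 19 + 4 = 23.
Level 23 exceeds the maximum of 22; capped at 22.
Final offense level: 22.
Criminal history: 7 prior points → Category C (3-12).
Level 22 falls in the 17-22 band.
Grid: Level 17-22 × Category C = 46-57 months.

46-57 months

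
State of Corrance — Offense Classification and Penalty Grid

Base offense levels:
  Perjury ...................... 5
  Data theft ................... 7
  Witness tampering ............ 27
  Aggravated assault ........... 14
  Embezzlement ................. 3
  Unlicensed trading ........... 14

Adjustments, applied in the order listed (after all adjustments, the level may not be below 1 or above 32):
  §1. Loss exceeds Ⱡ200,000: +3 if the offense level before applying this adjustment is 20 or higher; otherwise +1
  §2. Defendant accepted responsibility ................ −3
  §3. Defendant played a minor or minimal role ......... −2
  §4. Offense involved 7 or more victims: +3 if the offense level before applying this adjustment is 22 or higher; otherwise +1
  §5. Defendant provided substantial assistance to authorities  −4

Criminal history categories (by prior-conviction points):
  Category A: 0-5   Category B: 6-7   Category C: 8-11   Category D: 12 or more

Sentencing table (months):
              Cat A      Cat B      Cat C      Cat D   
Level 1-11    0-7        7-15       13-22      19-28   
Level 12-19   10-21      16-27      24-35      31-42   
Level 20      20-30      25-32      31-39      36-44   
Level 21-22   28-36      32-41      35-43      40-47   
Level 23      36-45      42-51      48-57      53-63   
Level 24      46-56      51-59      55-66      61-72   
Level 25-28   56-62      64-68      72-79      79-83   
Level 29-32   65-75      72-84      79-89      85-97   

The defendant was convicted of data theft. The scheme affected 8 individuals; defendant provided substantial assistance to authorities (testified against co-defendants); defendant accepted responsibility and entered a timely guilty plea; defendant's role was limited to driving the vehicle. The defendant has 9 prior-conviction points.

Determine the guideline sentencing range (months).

Base offense level for data theft: 7.
§1 does not apply.
§2 applies: 7 − 3 = 4.
§3 applies: 4 − 2 = 2.
§4 applies (level before this adjustment is 2 < 22, so +1): 2 + 1 = 3.
§5 applies: 3 − 4 = -1.
Level -1 is below the minimum of 1; floored at 1.
Final offense level: 1.
Criminal history: 9 prior points → Category C (8-11).
Level 1 falls in the 1-11 band.
Grid: Level 1-11 × Category C = 13-22 months.

13-22 months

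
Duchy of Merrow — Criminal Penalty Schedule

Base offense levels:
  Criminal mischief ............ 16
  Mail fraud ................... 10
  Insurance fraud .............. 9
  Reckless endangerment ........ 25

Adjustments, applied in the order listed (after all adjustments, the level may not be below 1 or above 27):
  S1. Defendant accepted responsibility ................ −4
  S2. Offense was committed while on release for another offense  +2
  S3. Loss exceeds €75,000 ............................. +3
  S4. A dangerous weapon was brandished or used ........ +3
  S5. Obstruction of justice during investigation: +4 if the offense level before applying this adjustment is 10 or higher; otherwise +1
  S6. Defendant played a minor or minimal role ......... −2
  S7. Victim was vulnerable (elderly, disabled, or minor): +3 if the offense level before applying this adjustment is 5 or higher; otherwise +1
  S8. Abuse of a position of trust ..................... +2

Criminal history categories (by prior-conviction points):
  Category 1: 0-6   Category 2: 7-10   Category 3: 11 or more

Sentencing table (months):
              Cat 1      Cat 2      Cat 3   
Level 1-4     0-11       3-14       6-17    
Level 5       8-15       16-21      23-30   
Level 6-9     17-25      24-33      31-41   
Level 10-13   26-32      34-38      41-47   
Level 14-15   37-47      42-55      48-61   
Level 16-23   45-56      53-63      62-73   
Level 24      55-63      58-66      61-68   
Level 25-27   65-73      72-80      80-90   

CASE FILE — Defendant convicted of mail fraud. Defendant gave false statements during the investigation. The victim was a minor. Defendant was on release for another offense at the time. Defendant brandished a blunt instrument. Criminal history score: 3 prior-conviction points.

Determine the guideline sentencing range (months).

45-56 months

Base offense level for mail fraud: 10.
S2 applies: 10 + 2 = 12.
S3 does not apply.
S4 applies: 12 + 3 = 15.
S5 applies (level before this adjustment is 15 ≥ 10, so +4): 15 + 4 = 19.
S7 applies (level before this adjustment is 19 ≥ 5, so +3): 19 + 3 = 22.
Final offense level: 22.
Criminal history: 3 prior points → Category 1 (0-6).
Level 22 falls in the 16-23 band.
Grid: Level 16-23 × Category 1 = 45-56 months.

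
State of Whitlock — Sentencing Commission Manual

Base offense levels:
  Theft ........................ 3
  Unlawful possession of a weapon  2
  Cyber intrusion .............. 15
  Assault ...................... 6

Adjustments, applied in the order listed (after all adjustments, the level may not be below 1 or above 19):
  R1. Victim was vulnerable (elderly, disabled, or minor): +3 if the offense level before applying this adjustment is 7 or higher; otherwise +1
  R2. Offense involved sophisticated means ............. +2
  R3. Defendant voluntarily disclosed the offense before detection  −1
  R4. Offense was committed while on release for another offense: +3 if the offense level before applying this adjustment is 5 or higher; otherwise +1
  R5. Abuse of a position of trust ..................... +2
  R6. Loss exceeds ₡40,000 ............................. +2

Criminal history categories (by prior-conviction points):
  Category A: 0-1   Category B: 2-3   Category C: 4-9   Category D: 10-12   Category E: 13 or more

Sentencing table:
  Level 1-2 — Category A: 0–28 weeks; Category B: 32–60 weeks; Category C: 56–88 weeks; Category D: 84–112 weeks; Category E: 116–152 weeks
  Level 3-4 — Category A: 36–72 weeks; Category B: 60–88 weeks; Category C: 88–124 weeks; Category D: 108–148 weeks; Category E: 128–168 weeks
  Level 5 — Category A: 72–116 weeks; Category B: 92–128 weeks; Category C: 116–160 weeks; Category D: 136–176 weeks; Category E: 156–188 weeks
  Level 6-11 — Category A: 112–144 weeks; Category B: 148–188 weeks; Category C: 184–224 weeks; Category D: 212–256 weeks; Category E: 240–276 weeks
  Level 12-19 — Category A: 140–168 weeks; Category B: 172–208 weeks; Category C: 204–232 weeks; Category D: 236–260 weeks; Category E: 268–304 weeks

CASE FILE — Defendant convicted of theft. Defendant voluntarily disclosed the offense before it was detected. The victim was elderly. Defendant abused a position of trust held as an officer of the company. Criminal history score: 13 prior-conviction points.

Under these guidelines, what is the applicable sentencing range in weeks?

Base offense level for theft: 3.
R1 applies (level before this adjustment is 3 < 7, so +1): 3 + 1 = 4.
R2 does not apply.
R3 applies: 4 − 1 = 3.
R5 applies: 3 + 2 = 5.
R6 does not apply.
Final offense level: 5.
Criminal history: 13 prior points → Category E (13+).
Level 5 falls in the 5 band.
Grid: Level 5 × Category E = 156-188 weeks.

156-188 weeks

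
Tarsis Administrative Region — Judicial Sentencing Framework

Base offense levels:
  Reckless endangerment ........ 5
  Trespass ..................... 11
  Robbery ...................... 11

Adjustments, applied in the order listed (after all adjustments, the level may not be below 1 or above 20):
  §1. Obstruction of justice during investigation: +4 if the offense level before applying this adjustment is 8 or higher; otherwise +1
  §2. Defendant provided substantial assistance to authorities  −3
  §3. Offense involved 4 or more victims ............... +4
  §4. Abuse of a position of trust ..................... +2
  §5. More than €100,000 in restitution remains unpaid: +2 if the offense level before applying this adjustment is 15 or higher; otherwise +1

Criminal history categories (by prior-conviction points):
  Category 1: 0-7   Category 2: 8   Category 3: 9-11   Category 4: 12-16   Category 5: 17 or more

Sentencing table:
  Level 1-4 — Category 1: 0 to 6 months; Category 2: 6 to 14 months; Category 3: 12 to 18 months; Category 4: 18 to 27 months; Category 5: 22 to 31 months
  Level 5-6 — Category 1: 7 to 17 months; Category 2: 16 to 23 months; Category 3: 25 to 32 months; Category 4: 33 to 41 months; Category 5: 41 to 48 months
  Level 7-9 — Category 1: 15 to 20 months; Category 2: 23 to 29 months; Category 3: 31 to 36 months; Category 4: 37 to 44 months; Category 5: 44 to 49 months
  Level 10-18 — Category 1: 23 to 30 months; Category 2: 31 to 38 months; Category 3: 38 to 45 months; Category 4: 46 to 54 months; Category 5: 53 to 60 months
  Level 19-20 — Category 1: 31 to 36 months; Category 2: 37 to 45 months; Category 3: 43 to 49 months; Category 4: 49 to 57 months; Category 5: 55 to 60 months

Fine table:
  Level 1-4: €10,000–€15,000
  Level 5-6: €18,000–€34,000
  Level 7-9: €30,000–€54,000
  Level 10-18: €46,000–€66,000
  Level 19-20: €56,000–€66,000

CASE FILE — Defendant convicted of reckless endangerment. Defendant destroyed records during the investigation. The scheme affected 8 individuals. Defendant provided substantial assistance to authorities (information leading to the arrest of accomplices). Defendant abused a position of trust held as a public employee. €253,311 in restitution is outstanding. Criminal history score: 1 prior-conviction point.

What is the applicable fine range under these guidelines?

€46,000–€66,000

Base offense level for reckless endangerment: 5.
§1 applies (level before this adjustment is 5 < 8, so +1): 5 + 1 = 6.
§2 applies: 6 − 3 = 3.
§3 applies: 3 + 4 = 7.
§4 applies: 7 + 2 = 9.
§5 applies (level before this adjustment is 9 < 15, so +1): 9 + 1 = 10.
Final offense level: 10.
Level 10 falls in the 10-18 band.
Fine table: Level 10-18 → €46,000–€66,000.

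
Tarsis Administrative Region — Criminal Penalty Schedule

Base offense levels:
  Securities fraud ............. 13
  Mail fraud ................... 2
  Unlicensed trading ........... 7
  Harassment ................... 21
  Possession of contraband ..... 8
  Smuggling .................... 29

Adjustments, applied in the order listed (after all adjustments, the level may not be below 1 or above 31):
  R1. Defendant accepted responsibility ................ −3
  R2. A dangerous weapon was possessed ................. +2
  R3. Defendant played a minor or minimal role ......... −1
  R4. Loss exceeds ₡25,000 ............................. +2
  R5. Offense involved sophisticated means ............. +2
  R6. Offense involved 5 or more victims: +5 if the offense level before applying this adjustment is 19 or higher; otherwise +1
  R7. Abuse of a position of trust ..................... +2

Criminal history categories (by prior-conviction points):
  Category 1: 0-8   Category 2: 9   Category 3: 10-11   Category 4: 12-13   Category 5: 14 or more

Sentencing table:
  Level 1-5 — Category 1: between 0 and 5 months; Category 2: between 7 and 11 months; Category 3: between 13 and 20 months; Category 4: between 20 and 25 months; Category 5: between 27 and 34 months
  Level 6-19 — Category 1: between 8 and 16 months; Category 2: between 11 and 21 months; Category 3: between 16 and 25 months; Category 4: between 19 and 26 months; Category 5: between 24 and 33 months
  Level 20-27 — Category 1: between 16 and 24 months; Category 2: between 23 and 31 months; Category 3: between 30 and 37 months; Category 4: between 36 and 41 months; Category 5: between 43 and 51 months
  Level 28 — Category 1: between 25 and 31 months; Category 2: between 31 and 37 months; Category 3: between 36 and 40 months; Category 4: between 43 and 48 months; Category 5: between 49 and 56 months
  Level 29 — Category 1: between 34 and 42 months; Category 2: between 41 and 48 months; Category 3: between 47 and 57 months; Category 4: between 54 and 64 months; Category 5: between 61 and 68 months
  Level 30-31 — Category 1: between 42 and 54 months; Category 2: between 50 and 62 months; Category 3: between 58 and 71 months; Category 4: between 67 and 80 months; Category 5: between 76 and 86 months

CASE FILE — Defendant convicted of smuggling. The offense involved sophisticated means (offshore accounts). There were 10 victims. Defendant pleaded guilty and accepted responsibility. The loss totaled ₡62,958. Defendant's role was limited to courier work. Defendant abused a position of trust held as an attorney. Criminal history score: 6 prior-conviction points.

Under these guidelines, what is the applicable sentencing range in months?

42-54 months

Base offense level for smuggling: 29.
R1 applies: 29 − 3 = 26.
R3 applies: 26 − 1 = 25.
R4 applies: 25 + 2 = 27.
R5 applies: 27 + 2 = 29.
R6 applies (level before this adjustment is 29 ≥ 19, so +5): 29 + 5 = 34.
R7 applies: 34 + 2 = 36.
Level 36 exceeds the maximum of 31; capped at 31.
Final offense level: 31.
Criminal history: 6 prior points → Category 1 (0-8).
Level 31 falls in the 30-31 band.
Grid: Level 30-31 × Category 1 = 42-54 months.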